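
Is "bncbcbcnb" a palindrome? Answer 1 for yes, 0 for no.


Input: bncbcbcnb
Reversed: bncbcbcnb
  Compare pos 0 ('b') with pos 8 ('b'): match
  Compare pos 1 ('n') with pos 7 ('n'): match
  Compare pos 2 ('c') with pos 6 ('c'): match
  Compare pos 3 ('b') with pos 5 ('b'): match
Result: palindrome

1


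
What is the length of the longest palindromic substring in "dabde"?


Input: "dabde"
Checking substrings for palindromes:
  No multi-char palindromic substrings found
Longest palindromic substring: "d" with length 1

1


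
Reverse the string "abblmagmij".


Input: abblmagmij
Reading characters right to left:
  Position 9: 'j'
  Position 8: 'i'
  Position 7: 'm'
  Position 6: 'g'
  Position 5: 'a'
  Position 4: 'm'
  Position 3: 'l'
  Position 2: 'b'
  Position 1: 'b'
  Position 0: 'a'
Reversed: jimgamlbba

jimgamlbba


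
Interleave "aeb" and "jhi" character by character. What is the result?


Interleaving "aeb" and "jhi":
  Position 0: 'a' from first, 'j' from second => "aj"
  Position 1: 'e' from first, 'h' from second => "eh"
  Position 2: 'b' from first, 'i' from second => "bi"
Result: ajehbi

ajehbi


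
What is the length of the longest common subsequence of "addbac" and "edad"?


LCS of "addbac" and "edad"
DP table:
           e    d    a    d
      0    0    0    0    0
  a   0    0    0    1    1
  d   0    0    1    1    2
  d   0    0    1    1    2
  b   0    0    1    1    2
  a   0    0    1    2    2
  c   0    0    1    2    2
LCS length = dp[6][4] = 2

2


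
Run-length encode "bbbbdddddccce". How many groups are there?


Input: bbbbdddddccce
Scanning for consecutive runs:
  Group 1: 'b' x 4 (positions 0-3)
  Group 2: 'd' x 5 (positions 4-8)
  Group 3: 'c' x 3 (positions 9-11)
  Group 4: 'e' x 1 (positions 12-12)
Total groups: 4

4


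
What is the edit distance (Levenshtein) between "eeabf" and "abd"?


Computing edit distance: "eeabf" -> "abd"
DP table:
           a    b    d
      0    1    2    3
  e   1    1    2    3
  e   2    2    2    3
  a   3    2    3    3
  b   4    3    2    3
  f   5    4    3    3
Edit distance = dp[5][3] = 3

3


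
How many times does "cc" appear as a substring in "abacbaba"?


Searching for "cc" in "abacbaba"
Scanning each position:
  Position 0: "ab" => no
  Position 1: "ba" => no
  Position 2: "ac" => no
  Position 3: "cb" => no
  Position 4: "ba" => no
  Position 5: "ab" => no
  Position 6: "ba" => no
Total occurrences: 0

0


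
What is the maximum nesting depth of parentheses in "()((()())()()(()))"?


Input: "()((()())()()(()))"
Tracking depth:
  Position 0 '(': depth becomes 1
  Position 1 ')': depth becomes 0
  Position 2 '(': depth becomes 1
  Position 3 '(': depth becomes 2
  Position 4 '(': depth becomes 3
  Position 5 ')': depth becomes 2
  Position 6 '(': depth becomes 3
  Position 7 ')': depth becomes 2
  Position 8 ')': depth becomes 1
  Position 9 '(': depth becomes 2
  Position 10 ')': depth becomes 1
  Position 11 '(': depth becomes 2
  Position 12 ')': depth becomes 1
  Position 13 '(': depth becomes 2
  Position 14 '(': depth becomes 3
  Position 15 ')': depth becomes 2
  Position 16 ')': depth becomes 1
  Position 17 ')': depth becomes 0
Maximum depth reached: 3

3


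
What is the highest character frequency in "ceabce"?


Input: ceabce
Character counts:
  'a': 1
  'b': 1
  'c': 2
  'e': 2
Maximum frequency: 2

2


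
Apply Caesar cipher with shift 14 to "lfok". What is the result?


Caesar cipher: shift "lfok" by 14
  'l' (pos 11) + 14 = pos 25 = 'z'
  'f' (pos 5) + 14 = pos 19 = 't'
  'o' (pos 14) + 14 = pos 2 = 'c'
  'k' (pos 10) + 14 = pos 24 = 'y'
Result: ztcy

ztcy


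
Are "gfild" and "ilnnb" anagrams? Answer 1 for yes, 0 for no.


Strings: "gfild", "ilnnb"
Sorted first:  dfgil
Sorted second: bilnn
Differ at position 0: 'd' vs 'b' => not anagrams

0


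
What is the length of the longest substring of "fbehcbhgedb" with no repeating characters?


Input: "fbehcbhgedb"
Sliding window (track last position of each char):
  Position 0 ('f'): window [0,0] length 1 -- new best
  Position 1 ('b'): window [0,1] length 2 -- new best
  Position 2 ('e'): window [0,2] length 3 -- new best
  Position 3 ('h'): window [0,3] length 4 -- new best
  Position 4 ('c'): window [0,4] length 5 -- new best
  Position 5 ('b'): repeat (last at 1), move window start to 2
  Position 5 ('b'): window [2,5] length 4
  Position 6 ('h'): repeat (last at 3), move window start to 4
  Position 6 ('h'): window [4,6] length 3
  Position 7 ('g'): window [4,7] length 4
  Position 8 ('e'): window [4,8] length 5
  Position 9 ('d'): window [4,9] length 6 -- new best
  Position 10 ('b'): repeat (last at 5), move window start to 6
  Position 10 ('b'): window [6,10] length 5
Longest substring with no repeats: "cbhged" with length 6

6


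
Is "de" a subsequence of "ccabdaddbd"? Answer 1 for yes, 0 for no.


Check if "de" is a subsequence of "ccabdaddbd"
Greedy scan:
  Position 0 ('c'): no match needed
  Position 1 ('c'): no match needed
  Position 2 ('a'): no match needed
  Position 3 ('b'): no match needed
  Position 4 ('d'): matches sub[0] = 'd'
  Position 5 ('a'): no match needed
  Position 6 ('d'): no match needed
  Position 7 ('d'): no match needed
  Position 8 ('b'): no match needed
  Position 9 ('d'): no match needed
Only matched 1/2 characters => not a subsequence

0


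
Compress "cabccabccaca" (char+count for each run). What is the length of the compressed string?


Input: cabccabccaca
Runs:
  'c' x 1 => "c1"
  'a' x 1 => "a1"
  'b' x 1 => "b1"
  'c' x 2 => "c2"
  'a' x 1 => "a1"
  'b' x 1 => "b1"
  'c' x 2 => "c2"
  'a' x 1 => "a1"
  'c' x 1 => "c1"
  'a' x 1 => "a1"
Compressed: "c1a1b1c2a1b1c2a1c1a1"
Compressed length: 20

20


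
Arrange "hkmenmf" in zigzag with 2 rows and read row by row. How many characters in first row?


Zigzag "hkmenmf" into 2 rows:
Placing characters:
  'h' => row 0
  'k' => row 1
  'm' => row 0
  'e' => row 1
  'n' => row 0
  'm' => row 1
  'f' => row 0
Rows:
  Row 0: "hmnf"
  Row 1: "kem"
First row length: 4

4


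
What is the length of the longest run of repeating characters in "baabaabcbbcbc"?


Input: "baabaabcbbcbc"
Scanning for longest run:
  Position 1 ('a'): new char, reset run to 1
  Position 2 ('a'): continues run of 'a', length=2
  Position 3 ('b'): new char, reset run to 1
  Position 4 ('a'): new char, reset run to 1
  Position 5 ('a'): continues run of 'a', length=2
  Position 6 ('b'): new char, reset run to 1
  Position 7 ('c'): new char, reset run to 1
  Position 8 ('b'): new char, reset run to 1
  Position 9 ('b'): continues run of 'b', length=2
  Position 10 ('c'): new char, reset run to 1
  Position 11 ('b'): new char, reset run to 1
  Position 12 ('c'): new char, reset run to 1
Longest run: 'a' with length 2

2


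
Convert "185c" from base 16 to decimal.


Input: "185c" in base 16
Positional expansion:
  Digit '1' (value 1) x 16^3 = 4096
  Digit '8' (value 8) x 16^2 = 2048
  Digit '5' (value 5) x 16^1 = 80
  Digit 'c' (value 12) x 16^0 = 12
Sum = 6236

6236


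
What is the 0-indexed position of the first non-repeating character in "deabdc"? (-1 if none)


Input: deabdc
Character frequencies:
  'a': 1
  'b': 1
  'c': 1
  'd': 2
  'e': 1
Scanning left to right for freq == 1:
  Position 0 ('d'): freq=2, skip
  Position 1 ('e'): unique! => answer = 1

1


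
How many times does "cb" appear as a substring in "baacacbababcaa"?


Searching for "cb" in "baacacbababcaa"
Scanning each position:
  Position 0: "ba" => no
  Position 1: "aa" => no
  Position 2: "ac" => no
  Position 3: "ca" => no
  Position 4: "ac" => no
  Position 5: "cb" => MATCH
  Position 6: "ba" => no
  Position 7: "ab" => no
  Position 8: "ba" => no
  Position 9: "ab" => no
  Position 10: "bc" => no
  Position 11: "ca" => no
  Position 12: "aa" => no
Total occurrences: 1

1


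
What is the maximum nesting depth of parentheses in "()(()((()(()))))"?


Input: "()(()((()(()))))"
Tracking depth:
  Position 0 '(': depth becomes 1
  Position 1 ')': depth becomes 0
  Position 2 '(': depth becomes 1
  Position 3 '(': depth becomes 2
  Position 4 ')': depth becomes 1
  Position 5 '(': depth becomes 2
  Position 6 '(': depth becomes 3
  Position 7 '(': depth becomes 4
  Position 8 ')': depth becomes 3
  Position 9 '(': depth becomes 4
  Position 10 '(': depth becomes 5
  Position 11 ')': depth becomes 4
  Position 12 ')': depth becomes 3
  Position 13 ')': depth becomes 2
  Position 14 ')': depth becomes 1
  Position 15 ')': depth becomes 0
Maximum depth reached: 5

5


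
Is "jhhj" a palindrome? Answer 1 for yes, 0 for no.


Input: jhhj
Reversed: jhhj
  Compare pos 0 ('j') with pos 3 ('j'): match
  Compare pos 1 ('h') with pos 2 ('h'): match
Result: palindrome

1


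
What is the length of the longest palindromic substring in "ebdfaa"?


Input: "ebdfaa"
Checking substrings for palindromes:
  [4:6] "aa" (len 2) => palindrome
Longest palindromic substring: "aa" with length 2

2


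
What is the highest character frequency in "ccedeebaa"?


Input: ccedeebaa
Character counts:
  'a': 2
  'b': 1
  'c': 2
  'd': 1
  'e': 3
Maximum frequency: 3

3


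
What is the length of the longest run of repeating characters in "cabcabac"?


Input: "cabcabac"
Scanning for longest run:
  Position 1 ('a'): new char, reset run to 1
  Position 2 ('b'): new char, reset run to 1
  Position 3 ('c'): new char, reset run to 1
  Position 4 ('a'): new char, reset run to 1
  Position 5 ('b'): new char, reset run to 1
  Position 6 ('a'): new char, reset run to 1
  Position 7 ('c'): new char, reset run to 1
Longest run: 'c' with length 1

1


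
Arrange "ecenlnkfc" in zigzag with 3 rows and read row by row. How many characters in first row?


Zigzag "ecenlnkfc" into 3 rows:
Placing characters:
  'e' => row 0
  'c' => row 1
  'e' => row 2
  'n' => row 1
  'l' => row 0
  'n' => row 1
  'k' => row 2
  'f' => row 1
  'c' => row 0
Rows:
  Row 0: "elc"
  Row 1: "cnnf"
  Row 2: "ek"
First row length: 3

3


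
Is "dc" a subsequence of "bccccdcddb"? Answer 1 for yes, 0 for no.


Check if "dc" is a subsequence of "bccccdcddb"
Greedy scan:
  Position 0 ('b'): no match needed
  Position 1 ('c'): no match needed
  Position 2 ('c'): no match needed
  Position 3 ('c'): no match needed
  Position 4 ('c'): no match needed
  Position 5 ('d'): matches sub[0] = 'd'
  Position 6 ('c'): matches sub[1] = 'c'
  Position 7 ('d'): no match needed
  Position 8 ('d'): no match needed
  Position 9 ('b'): no match needed
All 2 characters matched => is a subsequence

1


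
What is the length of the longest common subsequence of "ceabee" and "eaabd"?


LCS of "ceabee" and "eaabd"
DP table:
           e    a    a    b    d
      0    0    0    0    0    0
  c   0    0    0    0    0    0
  e   0    1    1    1    1    1
  a   0    1    2    2    2    2
  b   0    1    2    2    3    3
  e   0    1    2    2    3    3
  e   0    1    2    2    3    3
LCS length = dp[6][5] = 3

3


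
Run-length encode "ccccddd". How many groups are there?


Input: ccccddd
Scanning for consecutive runs:
  Group 1: 'c' x 4 (positions 0-3)
  Group 2: 'd' x 3 (positions 4-6)
Total groups: 2

2


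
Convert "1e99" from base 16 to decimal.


Input: "1e99" in base 16
Positional expansion:
  Digit '1' (value 1) x 16^3 = 4096
  Digit 'e' (value 14) x 16^2 = 3584
  Digit '9' (value 9) x 16^1 = 144
  Digit '9' (value 9) x 16^0 = 9
Sum = 7833

7833


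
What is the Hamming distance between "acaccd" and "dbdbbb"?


Comparing "acaccd" and "dbdbbb" position by position:
  Position 0: 'a' vs 'd' => differ
  Position 1: 'c' vs 'b' => differ
  Position 2: 'a' vs 'd' => differ
  Position 3: 'c' vs 'b' => differ
  Position 4: 'c' vs 'b' => differ
  Position 5: 'd' vs 'b' => differ
Total differences (Hamming distance): 6

6


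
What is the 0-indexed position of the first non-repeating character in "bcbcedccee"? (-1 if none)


Input: bcbcedccee
Character frequencies:
  'b': 2
  'c': 4
  'd': 1
  'e': 3
Scanning left to right for freq == 1:
  Position 0 ('b'): freq=2, skip
  Position 1 ('c'): freq=4, skip
  Position 2 ('b'): freq=2, skip
  Position 3 ('c'): freq=4, skip
  Position 4 ('e'): freq=3, skip
  Position 5 ('d'): unique! => answer = 5

5


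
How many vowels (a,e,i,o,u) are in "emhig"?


Input: emhig
Checking each character:
  'e' at position 0: vowel (running total: 1)
  'm' at position 1: consonant
  'h' at position 2: consonant
  'i' at position 3: vowel (running total: 2)
  'g' at position 4: consonant
Total vowels: 2

2


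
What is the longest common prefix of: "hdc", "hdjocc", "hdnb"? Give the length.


Words: hdc, hdjocc, hdnb
  Position 0: all 'h' => match
  Position 1: all 'd' => match
  Position 2: ('c', 'j', 'n') => mismatch, stop
LCP = "hd" (length 2)

2


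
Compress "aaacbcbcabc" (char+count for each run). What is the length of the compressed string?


Input: aaacbcbcabc
Runs:
  'a' x 3 => "a3"
  'c' x 1 => "c1"
  'b' x 1 => "b1"
  'c' x 1 => "c1"
  'b' x 1 => "b1"
  'c' x 1 => "c1"
  'a' x 1 => "a1"
  'b' x 1 => "b1"
  'c' x 1 => "c1"
Compressed: "a3c1b1c1b1c1a1b1c1"
Compressed length: 18

18


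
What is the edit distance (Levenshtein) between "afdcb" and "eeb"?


Computing edit distance: "afdcb" -> "eeb"
DP table:
           e    e    b
      0    1    2    3
  a   1    1    2    3
  f   2    2    2    3
  d   3    3    3    3
  c   4    4    4    4
  b   5    5    5    4
Edit distance = dp[5][3] = 4

4


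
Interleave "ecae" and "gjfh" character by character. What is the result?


Interleaving "ecae" and "gjfh":
  Position 0: 'e' from first, 'g' from second => "eg"
  Position 1: 'c' from first, 'j' from second => "cj"
  Position 2: 'a' from first, 'f' from second => "af"
  Position 3: 'e' from first, 'h' from second => "eh"
Result: egcjafeh

egcjafeh


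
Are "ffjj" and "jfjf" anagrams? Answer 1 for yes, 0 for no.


Strings: "ffjj", "jfjf"
Sorted first:  ffjj
Sorted second: ffjj
Sorted forms match => anagrams

1


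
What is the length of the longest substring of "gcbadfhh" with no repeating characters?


Input: "gcbadfhh"
Sliding window (track last position of each char):
  Position 0 ('g'): window [0,0] length 1 -- new best
  Position 1 ('c'): window [0,1] length 2 -- new best
  Position 2 ('b'): window [0,2] length 3 -- new best
  Position 3 ('a'): window [0,3] length 4 -- new best
  Position 4 ('d'): window [0,4] length 5 -- new best
  Position 5 ('f'): window [0,5] length 6 -- new best
  Position 6 ('h'): window [0,6] length 7 -- new best
  Position 7 ('h'): repeat (last at 6), move window start to 7
  Position 7 ('h'): window [7,7] length 1
Longest substring with no repeats: "gcbadfh" with length 7

7


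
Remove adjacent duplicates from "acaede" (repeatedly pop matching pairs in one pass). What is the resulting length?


Input: acaede
Stack-based adjacent duplicate removal:
  Read 'a': push. Stack: a
  Read 'c': push. Stack: ac
  Read 'a': push. Stack: aca
  Read 'e': push. Stack: acae
  Read 'd': push. Stack: acaed
  Read 'e': push. Stack: acaede
Final stack: "acaede" (length 6)

6


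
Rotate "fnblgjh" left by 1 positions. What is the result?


Input: "fnblgjh", rotate left by 1
First 1 characters: "f"
Remaining characters: "nblgjh"
Concatenate remaining + first: "nblgjh" + "f" = "nblgjhf"

nblgjhf


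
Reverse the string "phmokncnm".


Input: phmokncnm
Reading characters right to left:
  Position 8: 'm'
  Position 7: 'n'
  Position 6: 'c'
  Position 5: 'n'
  Position 4: 'k'
  Position 3: 'o'
  Position 2: 'm'
  Position 1: 'h'
  Position 0: 'p'
Reversed: mncnkomhp

mncnkomhp


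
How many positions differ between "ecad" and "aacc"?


Comparing "ecad" and "aacc" position by position:
  Position 0: 'e' vs 'a' => DIFFER
  Position 1: 'c' vs 'a' => DIFFER
  Position 2: 'a' vs 'c' => DIFFER
  Position 3: 'd' vs 'c' => DIFFER
Positions that differ: 4

4


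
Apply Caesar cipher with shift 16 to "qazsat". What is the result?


Caesar cipher: shift "qazsat" by 16
  'q' (pos 16) + 16 = pos 6 = 'g'
  'a' (pos 0) + 16 = pos 16 = 'q'
  'z' (pos 25) + 16 = pos 15 = 'p'
  's' (pos 18) + 16 = pos 8 = 'i'
  'a' (pos 0) + 16 = pos 16 = 'q'
  't' (pos 19) + 16 = pos 9 = 'j'
Result: gqpiqj

gqpiqj


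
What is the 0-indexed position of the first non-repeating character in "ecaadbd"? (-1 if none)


Input: ecaadbd
Character frequencies:
  'a': 2
  'b': 1
  'c': 1
  'd': 2
  'e': 1
Scanning left to right for freq == 1:
  Position 0 ('e'): unique! => answer = 0

0


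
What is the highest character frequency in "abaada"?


Input: abaada
Character counts:
  'a': 4
  'b': 1
  'd': 1
Maximum frequency: 4

4


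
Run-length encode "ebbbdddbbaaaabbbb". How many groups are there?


Input: ebbbdddbbaaaabbbb
Scanning for consecutive runs:
  Group 1: 'e' x 1 (positions 0-0)
  Group 2: 'b' x 3 (positions 1-3)
  Group 3: 'd' x 3 (positions 4-6)
  Group 4: 'b' x 2 (positions 7-8)
  Group 5: 'a' x 4 (positions 9-12)
  Group 6: 'b' x 4 (positions 13-16)
Total groups: 6

6


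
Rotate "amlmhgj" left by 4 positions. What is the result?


Input: "amlmhgj", rotate left by 4
First 4 characters: "amlm"
Remaining characters: "hgj"
Concatenate remaining + first: "hgj" + "amlm" = "hgjamlm"

hgjamlm


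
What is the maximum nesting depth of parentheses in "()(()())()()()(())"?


Input: "()(()())()()()(())"
Tracking depth:
  Position 0 '(': depth becomes 1
  Position 1 ')': depth becomes 0
  Position 2 '(': depth becomes 1
  Position 3 '(': depth becomes 2
  Position 4 ')': depth becomes 1
  Position 5 '(': depth becomes 2
  Position 6 ')': depth becomes 1
  Position 7 ')': depth becomes 0
  Position 8 '(': depth becomes 1
  Position 9 ')': depth becomes 0
  Position 10 '(': depth becomes 1
  Position 11 ')': depth becomes 0
  Position 12 '(': depth becomes 1
  Position 13 ')': depth becomes 0
  Position 14 '(': depth becomes 1
  Position 15 '(': depth becomes 2
  Position 16 ')': depth becomes 1
  Position 17 ')': depth becomes 0
Maximum depth reached: 2

2


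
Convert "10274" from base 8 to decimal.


Input: "10274" in base 8
Positional expansion:
  Digit '1' (value 1) x 8^4 = 4096
  Digit '0' (value 0) x 8^3 = 0
  Digit '2' (value 2) x 8^2 = 128
  Digit '7' (value 7) x 8^1 = 56
  Digit '4' (value 4) x 8^0 = 4
Sum = 4284

4284


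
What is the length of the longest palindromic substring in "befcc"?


Input: "befcc"
Checking substrings for palindromes:
  [3:5] "cc" (len 2) => palindrome
Longest palindromic substring: "cc" with length 2

2


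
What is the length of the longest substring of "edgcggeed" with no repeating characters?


Input: "edgcggeed"
Sliding window (track last position of each char):
  Position 0 ('e'): window [0,0] length 1 -- new best
  Position 1 ('d'): window [0,1] length 2 -- new best
  Position 2 ('g'): window [0,2] length 3 -- new best
  Position 3 ('c'): window [0,3] length 4 -- new best
  Position 4 ('g'): repeat (last at 2), move window start to 3
  Position 4 ('g'): window [3,4] length 2
  Position 5 ('g'): repeat (last at 4), move window start to 5
  Position 5 ('g'): window [5,5] length 1
  Position 6 ('e'): window [5,6] length 2
  Position 7 ('e'): repeat (last at 6), move window start to 7
  Position 7 ('e'): window [7,7] length 1
  Position 8 ('d'): window [7,8] length 2
Longest substring with no repeats: "edgc" with length 4

4


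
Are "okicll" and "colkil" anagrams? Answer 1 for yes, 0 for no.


Strings: "okicll", "colkil"
Sorted first:  cikllo
Sorted second: cikllo
Sorted forms match => anagrams

1


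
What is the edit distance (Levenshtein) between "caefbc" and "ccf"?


Computing edit distance: "caefbc" -> "ccf"
DP table:
           c    c    f
      0    1    2    3
  c   1    0    1    2
  a   2    1    1    2
  e   3    2    2    2
  f   4    3    3    2
  b   5    4    4    3
  c   6    5    4    4
Edit distance = dp[6][3] = 4

4


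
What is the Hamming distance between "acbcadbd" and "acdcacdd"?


Comparing "acbcadbd" and "acdcacdd" position by position:
  Position 0: 'a' vs 'a' => same
  Position 1: 'c' vs 'c' => same
  Position 2: 'b' vs 'd' => differ
  Position 3: 'c' vs 'c' => same
  Position 4: 'a' vs 'a' => same
  Position 5: 'd' vs 'c' => differ
  Position 6: 'b' vs 'd' => differ
  Position 7: 'd' vs 'd' => same
Total differences (Hamming distance): 3

3


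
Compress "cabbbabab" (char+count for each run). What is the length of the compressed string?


Input: cabbbabab
Runs:
  'c' x 1 => "c1"
  'a' x 1 => "a1"
  'b' x 3 => "b3"
  'a' x 1 => "a1"
  'b' x 1 => "b1"
  'a' x 1 => "a1"
  'b' x 1 => "b1"
Compressed: "c1a1b3a1b1a1b1"
Compressed length: 14

14


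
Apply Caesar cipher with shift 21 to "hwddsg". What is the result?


Caesar cipher: shift "hwddsg" by 21
  'h' (pos 7) + 21 = pos 2 = 'c'
  'w' (pos 22) + 21 = pos 17 = 'r'
  'd' (pos 3) + 21 = pos 24 = 'y'
  'd' (pos 3) + 21 = pos 24 = 'y'
  's' (pos 18) + 21 = pos 13 = 'n'
  'g' (pos 6) + 21 = pos 1 = 'b'
Result: cryynb

cryynb


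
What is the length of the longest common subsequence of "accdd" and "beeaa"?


LCS of "accdd" and "beeaa"
DP table:
           b    e    e    a    a
      0    0    0    0    0    0
  a   0    0    0    0    1    1
  c   0    0    0    0    1    1
  c   0    0    0    0    1    1
  d   0    0    0    0    1    1
  d   0    0    0    0    1    1
LCS length = dp[5][5] = 1

1


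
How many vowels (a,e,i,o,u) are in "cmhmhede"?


Input: cmhmhede
Checking each character:
  'c' at position 0: consonant
  'm' at position 1: consonant
  'h' at position 2: consonant
  'm' at position 3: consonant
  'h' at position 4: consonant
  'e' at position 5: vowel (running total: 1)
  'd' at position 6: consonant
  'e' at position 7: vowel (running total: 2)
Total vowels: 2

2


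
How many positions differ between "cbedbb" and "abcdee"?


Comparing "cbedbb" and "abcdee" position by position:
  Position 0: 'c' vs 'a' => DIFFER
  Position 1: 'b' vs 'b' => same
  Position 2: 'e' vs 'c' => DIFFER
  Position 3: 'd' vs 'd' => same
  Position 4: 'b' vs 'e' => DIFFER
  Position 5: 'b' vs 'e' => DIFFER
Positions that differ: 4

4


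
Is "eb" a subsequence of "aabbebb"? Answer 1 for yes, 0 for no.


Check if "eb" is a subsequence of "aabbebb"
Greedy scan:
  Position 0 ('a'): no match needed
  Position 1 ('a'): no match needed
  Position 2 ('b'): no match needed
  Position 3 ('b'): no match needed
  Position 4 ('e'): matches sub[0] = 'e'
  Position 5 ('b'): matches sub[1] = 'b'
  Position 6 ('b'): no match needed
All 2 characters matched => is a subsequence

1


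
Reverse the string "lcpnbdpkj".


Input: lcpnbdpkj
Reading characters right to left:
  Position 8: 'j'
  Position 7: 'k'
  Position 6: 'p'
  Position 5: 'd'
  Position 4: 'b'
  Position 3: 'n'
  Position 2: 'p'
  Position 1: 'c'
  Position 0: 'l'
Reversed: jkpdbnpcl

jkpdbnpcl


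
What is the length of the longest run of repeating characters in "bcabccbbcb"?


Input: "bcabccbbcb"
Scanning for longest run:
  Position 1 ('c'): new char, reset run to 1
  Position 2 ('a'): new char, reset run to 1
  Position 3 ('b'): new char, reset run to 1
  Position 4 ('c'): new char, reset run to 1
  Position 5 ('c'): continues run of 'c', length=2
  Position 6 ('b'): new char, reset run to 1
  Position 7 ('b'): continues run of 'b', length=2
  Position 8 ('c'): new char, reset run to 1
  Position 9 ('b'): new char, reset run to 1
Longest run: 'c' with length 2

2


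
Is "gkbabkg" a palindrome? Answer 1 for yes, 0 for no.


Input: gkbabkg
Reversed: gkbabkg
  Compare pos 0 ('g') with pos 6 ('g'): match
  Compare pos 1 ('k') with pos 5 ('k'): match
  Compare pos 2 ('b') with pos 4 ('b'): match
Result: palindrome

1


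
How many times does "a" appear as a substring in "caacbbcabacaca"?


Searching for "a" in "caacbbcabacaca"
Scanning each position:
  Position 0: "c" => no
  Position 1: "a" => MATCH
  Position 2: "a" => MATCH
  Position 3: "c" => no
  Position 4: "b" => no
  Position 5: "b" => no
  Position 6: "c" => no
  Position 7: "a" => MATCH
  Position 8: "b" => no
  Position 9: "a" => MATCH
  Position 10: "c" => no
  Position 11: "a" => MATCH
  Position 12: "c" => no
  Position 13: "a" => MATCH
Total occurrences: 6

6


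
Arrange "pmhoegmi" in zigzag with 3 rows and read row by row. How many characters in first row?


Zigzag "pmhoegmi" into 3 rows:
Placing characters:
  'p' => row 0
  'm' => row 1
  'h' => row 2
  'o' => row 1
  'e' => row 0
  'g' => row 1
  'm' => row 2
  'i' => row 1
Rows:
  Row 0: "pe"
  Row 1: "mogi"
  Row 2: "hm"
First row length: 2

2


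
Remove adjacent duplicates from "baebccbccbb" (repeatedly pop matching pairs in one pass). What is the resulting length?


Input: baebccbccbb
Stack-based adjacent duplicate removal:
  Read 'b': push. Stack: b
  Read 'a': push. Stack: ba
  Read 'e': push. Stack: bae
  Read 'b': push. Stack: baeb
  Read 'c': push. Stack: baebc
  Read 'c': matches stack top 'c' => pop. Stack: baeb
  Read 'b': matches stack top 'b' => pop. Stack: bae
  Read 'c': push. Stack: baec
  Read 'c': matches stack top 'c' => pop. Stack: bae
  Read 'b': push. Stack: baeb
  Read 'b': matches stack top 'b' => pop. Stack: bae
Final stack: "bae" (length 3)

3


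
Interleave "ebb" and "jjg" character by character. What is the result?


Interleaving "ebb" and "jjg":
  Position 0: 'e' from first, 'j' from second => "ej"
  Position 1: 'b' from first, 'j' from second => "bj"
  Position 2: 'b' from first, 'g' from second => "bg"
Result: ejbjbg

ejbjbg


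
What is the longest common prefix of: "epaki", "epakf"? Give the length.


Words: epaki, epakf
  Position 0: all 'e' => match
  Position 1: all 'p' => match
  Position 2: all 'a' => match
  Position 3: all 'k' => match
  Position 4: ('i', 'f') => mismatch, stop
LCP = "epak" (length 4)

4


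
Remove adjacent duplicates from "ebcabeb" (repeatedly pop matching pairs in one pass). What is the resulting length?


Input: ebcabeb
Stack-based adjacent duplicate removal:
  Read 'e': push. Stack: e
  Read 'b': push. Stack: eb
  Read 'c': push. Stack: ebc
  Read 'a': push. Stack: ebca
  Read 'b': push. Stack: ebcab
  Read 'e': push. Stack: ebcabe
  Read 'b': push. Stack: ebcabeb
Final stack: "ebcabeb" (length 7)

7


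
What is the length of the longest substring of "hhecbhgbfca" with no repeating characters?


Input: "hhecbhgbfca"
Sliding window (track last position of each char):
  Position 0 ('h'): window [0,0] length 1 -- new best
  Position 1 ('h'): repeat (last at 0), move window start to 1
  Position 1 ('h'): window [1,1] length 1
  Position 2 ('e'): window [1,2] length 2 -- new best
  Position 3 ('c'): window [1,3] length 3 -- new best
  Position 4 ('b'): window [1,4] length 4 -- new best
  Position 5 ('h'): repeat (last at 1), move window start to 2
  Position 5 ('h'): window [2,5] length 4
  Position 6 ('g'): window [2,6] length 5 -- new best
  Position 7 ('b'): repeat (last at 4), move window start to 5
  Position 7 ('b'): window [5,7] length 3
  Position 8 ('f'): window [5,8] length 4
  Position 9 ('c'): window [5,9] length 5
  Position 10 ('a'): window [5,10] length 6 -- new best
Longest substring with no repeats: "hgbfca" with length 6

6


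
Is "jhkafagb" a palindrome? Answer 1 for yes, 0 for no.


Input: jhkafagb
Reversed: bgafakhj
  Compare pos 0 ('j') with pos 7 ('b'): MISMATCH
  Compare pos 1 ('h') with pos 6 ('g'): MISMATCH
  Compare pos 2 ('k') with pos 5 ('a'): MISMATCH
  Compare pos 3 ('a') with pos 4 ('f'): MISMATCH
Result: not a palindrome

0


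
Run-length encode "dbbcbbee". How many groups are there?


Input: dbbcbbee
Scanning for consecutive runs:
  Group 1: 'd' x 1 (positions 0-0)
  Group 2: 'b' x 2 (positions 1-2)
  Group 3: 'c' x 1 (positions 3-3)
  Group 4: 'b' x 2 (positions 4-5)
  Group 5: 'e' x 2 (positions 6-7)
Total groups: 5

5


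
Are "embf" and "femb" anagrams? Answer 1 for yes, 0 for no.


Strings: "embf", "femb"
Sorted first:  befm
Sorted second: befm
Sorted forms match => anagrams

1


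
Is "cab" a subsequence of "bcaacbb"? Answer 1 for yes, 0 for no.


Check if "cab" is a subsequence of "bcaacbb"
Greedy scan:
  Position 0 ('b'): no match needed
  Position 1 ('c'): matches sub[0] = 'c'
  Position 2 ('a'): matches sub[1] = 'a'
  Position 3 ('a'): no match needed
  Position 4 ('c'): no match needed
  Position 5 ('b'): matches sub[2] = 'b'
  Position 6 ('b'): no match needed
All 3 characters matched => is a subsequence

1


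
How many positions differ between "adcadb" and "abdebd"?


Comparing "adcadb" and "abdebd" position by position:
  Position 0: 'a' vs 'a' => same
  Position 1: 'd' vs 'b' => DIFFER
  Position 2: 'c' vs 'd' => DIFFER
  Position 3: 'a' vs 'e' => DIFFER
  Position 4: 'd' vs 'b' => DIFFER
  Position 5: 'b' vs 'd' => DIFFER
Positions that differ: 5

5


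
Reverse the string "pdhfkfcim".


Input: pdhfkfcim
Reading characters right to left:
  Position 8: 'm'
  Position 7: 'i'
  Position 6: 'c'
  Position 5: 'f'
  Position 4: 'k'
  Position 3: 'f'
  Position 2: 'h'
  Position 1: 'd'
  Position 0: 'p'
Reversed: micfkfhdp

micfkfhdp


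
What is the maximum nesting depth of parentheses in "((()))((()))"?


Input: "((()))((()))"
Tracking depth:
  Position 0 '(': depth becomes 1
  Position 1 '(': depth becomes 2
  Position 2 '(': depth becomes 3
  Position 3 ')': depth becomes 2
  Position 4 ')': depth becomes 1
  Position 5 ')': depth becomes 0
  Position 6 '(': depth becomes 1
  Position 7 '(': depth becomes 2
  Position 8 '(': depth becomes 3
  Position 9 ')': depth becomes 2
  Position 10 ')': depth becomes 1
  Position 11 ')': depth becomes 0
Maximum depth reached: 3

3


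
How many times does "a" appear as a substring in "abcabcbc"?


Searching for "a" in "abcabcbc"
Scanning each position:
  Position 0: "a" => MATCH
  Position 1: "b" => no
  Position 2: "c" => no
  Position 3: "a" => MATCH
  Position 4: "b" => no
  Position 5: "c" => no
  Position 6: "b" => no
  Position 7: "c" => no
Total occurrences: 2

2


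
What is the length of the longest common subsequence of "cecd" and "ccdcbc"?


LCS of "cecd" and "ccdcbc"
DP table:
           c    c    d    c    b    c
      0    0    0    0    0    0    0
  c   0    1    1    1    1    1    1
  e   0    1    1    1    1    1    1
  c   0    1    2    2    2    2    2
  d   0    1    2    3    3    3    3
LCS length = dp[4][6] = 3

3


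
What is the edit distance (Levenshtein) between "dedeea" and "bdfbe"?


Computing edit distance: "dedeea" -> "bdfbe"
DP table:
           b    d    f    b    e
      0    1    2    3    4    5
  d   1    1    1    2    3    4
  e   2    2    2    2    3    3
  d   3    3    2    3    3    4
  e   4    4    3    3    4    3
  e   5    5    4    4    4    4
  a   6    6    5    5    5    5
Edit distance = dp[6][5] = 5

5


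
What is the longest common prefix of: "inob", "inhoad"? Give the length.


Words: inob, inhoad
  Position 0: all 'i' => match
  Position 1: all 'n' => match
  Position 2: ('o', 'h') => mismatch, stop
LCP = "in" (length 2)

2


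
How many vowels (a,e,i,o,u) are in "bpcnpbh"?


Input: bpcnpbh
Checking each character:
  'b' at position 0: consonant
  'p' at position 1: consonant
  'c' at position 2: consonant
  'n' at position 3: consonant
  'p' at position 4: consonant
  'b' at position 5: consonant
  'h' at position 6: consonant
Total vowels: 0

0


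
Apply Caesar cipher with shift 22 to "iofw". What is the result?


Caesar cipher: shift "iofw" by 22
  'i' (pos 8) + 22 = pos 4 = 'e'
  'o' (pos 14) + 22 = pos 10 = 'k'
  'f' (pos 5) + 22 = pos 1 = 'b'
  'w' (pos 22) + 22 = pos 18 = 's'
Result: ekbs

ekbs


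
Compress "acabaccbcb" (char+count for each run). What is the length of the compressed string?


Input: acabaccbcb
Runs:
  'a' x 1 => "a1"
  'c' x 1 => "c1"
  'a' x 1 => "a1"
  'b' x 1 => "b1"
  'a' x 1 => "a1"
  'c' x 2 => "c2"
  'b' x 1 => "b1"
  'c' x 1 => "c1"
  'b' x 1 => "b1"
Compressed: "a1c1a1b1a1c2b1c1b1"
Compressed length: 18

18


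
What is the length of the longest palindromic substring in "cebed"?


Input: "cebed"
Checking substrings for palindromes:
  [1:4] "ebe" (len 3) => palindrome
Longest palindromic substring: "ebe" with length 3

3


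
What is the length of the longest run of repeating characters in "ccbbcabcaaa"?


Input: "ccbbcabcaaa"
Scanning for longest run:
  Position 1 ('c'): continues run of 'c', length=2
  Position 2 ('b'): new char, reset run to 1
  Position 3 ('b'): continues run of 'b', length=2
  Position 4 ('c'): new char, reset run to 1
  Position 5 ('a'): new char, reset run to 1
  Position 6 ('b'): new char, reset run to 1
  Position 7 ('c'): new char, reset run to 1
  Position 8 ('a'): new char, reset run to 1
  Position 9 ('a'): continues run of 'a', length=2
  Position 10 ('a'): continues run of 'a', length=3
Longest run: 'a' with length 3

3


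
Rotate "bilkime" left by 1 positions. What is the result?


Input: "bilkime", rotate left by 1
First 1 characters: "b"
Remaining characters: "ilkime"
Concatenate remaining + first: "ilkime" + "b" = "ilkimeb"

ilkimeb


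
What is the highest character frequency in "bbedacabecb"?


Input: bbedacabecb
Character counts:
  'a': 2
  'b': 4
  'c': 2
  'd': 1
  'e': 2
Maximum frequency: 4

4


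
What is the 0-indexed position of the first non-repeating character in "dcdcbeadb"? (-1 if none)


Input: dcdcbeadb
Character frequencies:
  'a': 1
  'b': 2
  'c': 2
  'd': 3
  'e': 1
Scanning left to right for freq == 1:
  Position 0 ('d'): freq=3, skip
  Position 1 ('c'): freq=2, skip
  Position 2 ('d'): freq=3, skip
  Position 3 ('c'): freq=2, skip
  Position 4 ('b'): freq=2, skip
  Position 5 ('e'): unique! => answer = 5

5


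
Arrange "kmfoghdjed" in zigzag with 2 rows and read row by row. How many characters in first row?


Zigzag "kmfoghdjed" into 2 rows:
Placing characters:
  'k' => row 0
  'm' => row 1
  'f' => row 0
  'o' => row 1
  'g' => row 0
  'h' => row 1
  'd' => row 0
  'j' => row 1
  'e' => row 0
  'd' => row 1
Rows:
  Row 0: "kfgde"
  Row 1: "mohjd"
First row length: 5

5


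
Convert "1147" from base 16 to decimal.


Input: "1147" in base 16
Positional expansion:
  Digit '1' (value 1) x 16^3 = 4096
  Digit '1' (value 1) x 16^2 = 256
  Digit '4' (value 4) x 16^1 = 64
  Digit '7' (value 7) x 16^0 = 7
Sum = 4423

4423


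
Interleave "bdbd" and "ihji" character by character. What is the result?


Interleaving "bdbd" and "ihji":
  Position 0: 'b' from first, 'i' from second => "bi"
  Position 1: 'd' from first, 'h' from second => "dh"
  Position 2: 'b' from first, 'j' from second => "bj"
  Position 3: 'd' from first, 'i' from second => "di"
Result: bidhbjdi

bidhbjdi


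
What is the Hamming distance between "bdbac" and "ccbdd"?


Comparing "bdbac" and "ccbdd" position by position:
  Position 0: 'b' vs 'c' => differ
  Position 1: 'd' vs 'c' => differ
  Position 2: 'b' vs 'b' => same
  Position 3: 'a' vs 'd' => differ
  Position 4: 'c' vs 'd' => differ
Total differences (Hamming distance): 4

4


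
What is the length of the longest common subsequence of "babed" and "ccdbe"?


LCS of "babed" and "ccdbe"
DP table:
           c    c    d    b    e
      0    0    0    0    0    0
  b   0    0    0    0    1    1
  a   0    0    0    0    1    1
  b   0    0    0    0    1    1
  e   0    0    0    0    1    2
  d   0    0    0    1    1    2
LCS length = dp[5][5] = 2

2


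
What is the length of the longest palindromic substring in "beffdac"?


Input: "beffdac"
Checking substrings for palindromes:
  [2:4] "ff" (len 2) => palindrome
Longest palindromic substring: "ff" with length 2

2


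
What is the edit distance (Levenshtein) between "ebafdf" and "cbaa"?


Computing edit distance: "ebafdf" -> "cbaa"
DP table:
           c    b    a    a
      0    1    2    3    4
  e   1    1    2    3    4
  b   2    2    1    2    3
  a   3    3    2    1    2
  f   4    4    3    2    2
  d   5    5    4    3    3
  f   6    6    5    4    4
Edit distance = dp[6][4] = 4

4


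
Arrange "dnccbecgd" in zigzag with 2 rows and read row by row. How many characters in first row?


Zigzag "dnccbecgd" into 2 rows:
Placing characters:
  'd' => row 0
  'n' => row 1
  'c' => row 0
  'c' => row 1
  'b' => row 0
  'e' => row 1
  'c' => row 0
  'g' => row 1
  'd' => row 0
Rows:
  Row 0: "dcbcd"
  Row 1: "nceg"
First row length: 5

5


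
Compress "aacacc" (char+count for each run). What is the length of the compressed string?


Input: aacacc
Runs:
  'a' x 2 => "a2"
  'c' x 1 => "c1"
  'a' x 1 => "a1"
  'c' x 2 => "c2"
Compressed: "a2c1a1c2"
Compressed length: 8

8


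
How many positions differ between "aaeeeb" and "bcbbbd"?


Comparing "aaeeeb" and "bcbbbd" position by position:
  Position 0: 'a' vs 'b' => DIFFER
  Position 1: 'a' vs 'c' => DIFFER
  Position 2: 'e' vs 'b' => DIFFER
  Position 3: 'e' vs 'b' => DIFFER
  Position 4: 'e' vs 'b' => DIFFER
  Position 5: 'b' vs 'd' => DIFFER
Positions that differ: 6

6


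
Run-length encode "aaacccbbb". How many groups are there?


Input: aaacccbbb
Scanning for consecutive runs:
  Group 1: 'a' x 3 (positions 0-2)
  Group 2: 'c' x 3 (positions 3-5)
  Group 3: 'b' x 3 (positions 6-8)
Total groups: 3

3


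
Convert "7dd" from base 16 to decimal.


Input: "7dd" in base 16
Positional expansion:
  Digit '7' (value 7) x 16^2 = 1792
  Digit 'd' (value 13) x 16^1 = 208
  Digit 'd' (value 13) x 16^0 = 13
Sum = 2013

2013


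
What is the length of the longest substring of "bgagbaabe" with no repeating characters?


Input: "bgagbaabe"
Sliding window (track last position of each char):
  Position 0 ('b'): window [0,0] length 1 -- new best
  Position 1 ('g'): window [0,1] length 2 -- new best
  Position 2 ('a'): window [0,2] length 3 -- new best
  Position 3 ('g'): repeat (last at 1), move window start to 2
  Position 3 ('g'): window [2,3] length 2
  Position 4 ('b'): window [2,4] length 3
  Position 5 ('a'): repeat (last at 2), move window start to 3
  Position 5 ('a'): window [3,5] length 3
  Position 6 ('a'): repeat (last at 5), move window start to 6
  Position 6 ('a'): window [6,6] length 1
  Position 7 ('b'): window [6,7] length 2
  Position 8 ('e'): window [6,8] length 3
Longest substring with no repeats: "bga" with length 3

3


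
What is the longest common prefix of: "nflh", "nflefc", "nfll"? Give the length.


Words: nflh, nflefc, nfll
  Position 0: all 'n' => match
  Position 1: all 'f' => match
  Position 2: all 'l' => match
  Position 3: ('h', 'e', 'l') => mismatch, stop
LCP = "nfl" (length 3)

3


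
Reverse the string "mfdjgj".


Input: mfdjgj
Reading characters right to left:
  Position 5: 'j'
  Position 4: 'g'
  Position 3: 'j'
  Position 2: 'd'
  Position 1: 'f'
  Position 0: 'm'
Reversed: jgjdfm

jgjdfm


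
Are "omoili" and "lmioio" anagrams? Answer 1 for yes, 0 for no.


Strings: "omoili", "lmioio"
Sorted first:  iilmoo
Sorted second: iilmoo
Sorted forms match => anagrams

1


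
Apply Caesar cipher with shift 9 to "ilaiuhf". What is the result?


Caesar cipher: shift "ilaiuhf" by 9
  'i' (pos 8) + 9 = pos 17 = 'r'
  'l' (pos 11) + 9 = pos 20 = 'u'
  'a' (pos 0) + 9 = pos 9 = 'j'
  'i' (pos 8) + 9 = pos 17 = 'r'
  'u' (pos 20) + 9 = pos 3 = 'd'
  'h' (pos 7) + 9 = pos 16 = 'q'
  'f' (pos 5) + 9 = pos 14 = 'o'
Result: rujrdqo

rujrdqo


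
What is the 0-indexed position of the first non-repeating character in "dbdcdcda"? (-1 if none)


Input: dbdcdcda
Character frequencies:
  'a': 1
  'b': 1
  'c': 2
  'd': 4
Scanning left to right for freq == 1:
  Position 0 ('d'): freq=4, skip
  Position 1 ('b'): unique! => answer = 1

1


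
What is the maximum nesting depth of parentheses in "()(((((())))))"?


Input: "()(((((())))))"
Tracking depth:
  Position 0 '(': depth becomes 1
  Position 1 ')': depth becomes 0
  Position 2 '(': depth becomes 1
  Position 3 '(': depth becomes 2
  Position 4 '(': depth becomes 3
  Position 5 '(': depth becomes 4
  Position 6 '(': depth becomes 5
  Position 7 '(': depth becomes 6
  Position 8 ')': depth becomes 5
  Position 9 ')': depth becomes 4
  Position 10 ')': depth becomes 3
  Position 11 ')': depth becomes 2
  Position 12 ')': depth becomes 1
  Position 13 ')': depth becomes 0
Maximum depth reached: 6

6
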